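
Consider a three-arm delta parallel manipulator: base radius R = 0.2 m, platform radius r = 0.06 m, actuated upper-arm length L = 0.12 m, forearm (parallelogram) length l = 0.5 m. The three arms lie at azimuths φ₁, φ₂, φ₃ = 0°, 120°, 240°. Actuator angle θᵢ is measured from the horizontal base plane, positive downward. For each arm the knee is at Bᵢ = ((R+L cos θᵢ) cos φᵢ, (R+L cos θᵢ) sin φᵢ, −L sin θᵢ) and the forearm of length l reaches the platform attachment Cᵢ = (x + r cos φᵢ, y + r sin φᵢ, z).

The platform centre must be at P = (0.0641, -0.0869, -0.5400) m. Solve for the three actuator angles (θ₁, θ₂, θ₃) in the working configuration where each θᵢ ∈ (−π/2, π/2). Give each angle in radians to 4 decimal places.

θ₁ = 0.6978, θ₂ = 1.3960, θ₃ = 0.7849

rotate P by −φ1: (0.0641, -0.0869, -0.5400)
  A cos θ + B sin θ = C:  0.0759·cos θ + -0.5400·sin θ = -0.2888
  θ1 = atan2(B,A) + arccos(C/0.5453) = 0.6978
rotate P by −φ2: (-0.1073, -0.0121, -0.5400)
  A cos θ + B sin θ = C:  0.2473·cos θ + -0.5400·sin θ = -0.4888
  θ2 = atan2(B,A) + arccos(C/0.5939) = 1.3960
rotate P by −φ3: (0.0432, 0.0990, -0.5400)
  A cos θ + B sin θ = C:  0.0968·cos θ + -0.5400·sin θ = -0.3132
  √(A²+B²)=0.5486;  θ3 = -1.3934+2.1783 ≈ 0.7849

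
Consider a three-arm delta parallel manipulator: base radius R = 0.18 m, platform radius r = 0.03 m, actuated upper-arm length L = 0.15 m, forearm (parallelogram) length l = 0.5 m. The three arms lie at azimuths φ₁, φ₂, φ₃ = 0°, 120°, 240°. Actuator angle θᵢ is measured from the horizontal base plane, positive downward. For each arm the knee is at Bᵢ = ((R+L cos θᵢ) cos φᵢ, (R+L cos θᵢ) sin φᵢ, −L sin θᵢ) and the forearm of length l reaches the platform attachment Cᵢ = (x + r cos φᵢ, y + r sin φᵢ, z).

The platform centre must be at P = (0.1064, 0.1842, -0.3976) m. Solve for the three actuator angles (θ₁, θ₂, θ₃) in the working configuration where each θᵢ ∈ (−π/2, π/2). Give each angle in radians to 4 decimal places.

θ₁ = -0.1744, θ₂ = -0.1740, θ₃ = 1.1347

arm 1 (φ=0.0°): x'=0.1064, y'=0.1842
  A=0.0436, B=-0.3976, C=(l²−L²−A²−y'²−z²)/(2L)=0.1119
  θ1 = atan2(B,A) + arccos(C/0.4000) = -0.1744
φ2=120.0° → target in arm frame (0.1063, -0.1842)
  e−x'=0.0437;  (l²−L²−(e−x')²−y'²−z²)/2L = 0.1119
  γ=atan2(-0.3976,0.0437)=-1.4614;  ψ=arccos(0.2797)=1.2873;  θ2=γ+ψ≈-0.1740
arm 3 (φ=240.0°): x'=-0.2127, y'=0.0000
  e−x'=0.3627;  (l²−L²−(e−x')²−y'²−z²)/2L = -0.2072
  θ3 = atan2(B,A) + arccos(C/0.5382) = 1.1347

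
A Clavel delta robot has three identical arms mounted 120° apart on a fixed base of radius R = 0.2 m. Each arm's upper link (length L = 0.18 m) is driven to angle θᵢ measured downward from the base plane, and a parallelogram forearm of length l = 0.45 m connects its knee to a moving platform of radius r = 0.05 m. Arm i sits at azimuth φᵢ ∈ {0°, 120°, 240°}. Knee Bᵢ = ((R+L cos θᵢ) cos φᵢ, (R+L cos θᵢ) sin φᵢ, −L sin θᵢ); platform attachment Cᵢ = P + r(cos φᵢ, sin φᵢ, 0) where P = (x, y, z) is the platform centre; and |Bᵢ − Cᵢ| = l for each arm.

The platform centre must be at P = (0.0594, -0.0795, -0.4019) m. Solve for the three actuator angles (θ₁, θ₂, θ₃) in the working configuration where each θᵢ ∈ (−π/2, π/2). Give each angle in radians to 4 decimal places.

θ₁ = 0.2619, θ₂ = 0.8728, θ₃ = 0.3493

arm 1 (φ=0.0°): x'=0.0594, y'=-0.0795
  A=0.0906, B=-0.4019, C=(l²−L²−A²−y'²−z²)/(2L)=-0.0165
  θ1 = atan2(B,A) + arccos(C/0.4120) = 0.2619
rotate P by −φ2: (-0.0985, -0.0117, -0.4019)
  A=0.2485, B=-0.4019, C=(l²−L²−A²−y'²−z²)/(2L)=-0.1482
  θ2 = atan2(B,A) + arccos(C/0.4725) = 0.8728
arm 3 (φ=240.0°): x'=0.0391, y'=0.0912
  A=0.1109, B=-0.4019, C=(l²−L²−A²−y'²−z²)/(2L)=-0.0334
  √(A²+B²)=0.4169;  θ3 = -1.3017+1.6510 ≈ 0.3493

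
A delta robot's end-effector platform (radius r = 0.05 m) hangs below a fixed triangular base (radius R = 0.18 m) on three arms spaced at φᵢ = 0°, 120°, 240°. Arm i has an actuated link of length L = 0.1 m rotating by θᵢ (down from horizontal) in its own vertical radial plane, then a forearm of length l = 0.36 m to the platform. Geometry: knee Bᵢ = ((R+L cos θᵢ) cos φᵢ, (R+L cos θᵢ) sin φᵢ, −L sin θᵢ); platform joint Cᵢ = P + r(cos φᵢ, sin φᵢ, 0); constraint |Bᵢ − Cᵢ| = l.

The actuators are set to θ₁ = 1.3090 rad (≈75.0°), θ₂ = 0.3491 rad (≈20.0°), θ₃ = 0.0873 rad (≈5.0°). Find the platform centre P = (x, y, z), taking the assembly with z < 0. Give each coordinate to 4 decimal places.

arm 1 at φ=0.0°: e+L cos θ1 = 0.1559;  centre 1 = (0.1559, 0.0000, -0.0966)
arm 2 at φ=120.0°: e+L cos θ2 = 0.2240;  centre 2 = (-0.1120, 0.1940, -0.0342)
φ3=240.0°: virtual centre (-0.1148, -0.1989, -0.0087), radius l
subtract pairs → two planes through P
plane₁₂: -0.5357x+0.3879y+0.1248z = 0.0177
Cramer: x(z) = -0.0342+0.2784z;  y(z) = -0.0016+0.0629z
into |P−centre ₁|² = l²: 1.0815z² + 0.0871z + -0.0841 = 0;  Δ = 0.3715;  z = -0.3221 or 0.2415 → z<0 root = -0.3221
x = -0.1239, y = -0.0219

(-0.1239, -0.0219, -0.3221)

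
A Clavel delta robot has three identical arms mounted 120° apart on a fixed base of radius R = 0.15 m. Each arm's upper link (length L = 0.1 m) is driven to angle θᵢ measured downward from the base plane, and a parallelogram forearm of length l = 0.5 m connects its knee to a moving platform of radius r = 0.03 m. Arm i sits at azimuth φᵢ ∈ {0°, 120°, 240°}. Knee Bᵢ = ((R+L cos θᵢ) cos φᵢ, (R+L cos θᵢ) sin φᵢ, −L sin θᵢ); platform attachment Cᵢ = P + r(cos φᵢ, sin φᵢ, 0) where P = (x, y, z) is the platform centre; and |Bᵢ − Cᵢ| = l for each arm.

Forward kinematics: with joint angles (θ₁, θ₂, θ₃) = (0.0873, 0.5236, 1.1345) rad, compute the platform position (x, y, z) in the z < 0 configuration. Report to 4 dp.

O1 = (0.2196·cos0.0°, 0.2196·sin0.0°, -0.0087) = (0.2196, 0.0000, -0.0087)
φ2=120.0°: virtual centre (-0.1033, 0.1789, -0.0500), radius l
O3 = (0.1623·cos240.0°, 0.1623·sin240.0°, -0.0906) = (-0.0811, -0.1405, -0.0906)
eliminate P² terms by subtracting sphere 1 from 2 and 3
linear system: -0.6458x+0.3578y = -0.0031−-0.0826z; -0.6015x+-0.2810y = -0.0138−-0.1638z
Cramer: x(z) = 0.0146-0.2062z;  y(z) = 0.0177-0.1415z
sphere 1 gives Az²+Bz+C=0 with A=1.0626, B=0.0970, C=-0.2076;  B²−4AC=0.8917;  roots -0.4900, 0.3987;  negative root z = -0.4900
x = 0.1157, y = 0.0870

(0.1157, 0.0870, -0.4900)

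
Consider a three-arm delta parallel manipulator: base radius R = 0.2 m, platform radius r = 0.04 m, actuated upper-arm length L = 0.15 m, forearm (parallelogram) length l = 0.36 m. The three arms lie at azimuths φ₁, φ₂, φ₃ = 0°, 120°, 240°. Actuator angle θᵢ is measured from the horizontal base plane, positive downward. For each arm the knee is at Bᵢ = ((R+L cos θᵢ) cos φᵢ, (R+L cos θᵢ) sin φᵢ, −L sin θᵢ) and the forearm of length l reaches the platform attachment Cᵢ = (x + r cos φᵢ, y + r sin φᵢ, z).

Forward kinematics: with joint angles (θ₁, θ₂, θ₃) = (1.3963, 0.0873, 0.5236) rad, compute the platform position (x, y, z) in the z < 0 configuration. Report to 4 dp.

(-0.1426, 0.0379, -0.2897)

centre 1 = (0.1860·cos0.0°, 0.1860·sin0.0°, -0.1477) = (0.1860, 0.0000, -0.1477)
centre 2 = (0.3094·cos120.0°, 0.3094·sin120.0°, -0.0131) = (-0.1547, 0.2680, -0.0131)
φ3=240.0°: virtual centre (-0.1450, -0.2511, -0.0750), radius l
|centre ₂|²−|centre ₁|² = 0.0395;  |centre ₃|²−|centre ₁|² = 0.0332
plane₁₂: -0.6815x+0.5359y+0.2693z = 0.0395
det = 0.6970;  x = -0.0540+0.3058z,  y = 0.0050+-0.1135z
into |P−centre ₁|² = l²: 1.1064z² + 0.1475z + -0.0501 = 0;  Δ = 0.2436;  z = -0.2897 or 0.1564 → z<0 root = -0.2897
x = -0.1426, y = 0.0379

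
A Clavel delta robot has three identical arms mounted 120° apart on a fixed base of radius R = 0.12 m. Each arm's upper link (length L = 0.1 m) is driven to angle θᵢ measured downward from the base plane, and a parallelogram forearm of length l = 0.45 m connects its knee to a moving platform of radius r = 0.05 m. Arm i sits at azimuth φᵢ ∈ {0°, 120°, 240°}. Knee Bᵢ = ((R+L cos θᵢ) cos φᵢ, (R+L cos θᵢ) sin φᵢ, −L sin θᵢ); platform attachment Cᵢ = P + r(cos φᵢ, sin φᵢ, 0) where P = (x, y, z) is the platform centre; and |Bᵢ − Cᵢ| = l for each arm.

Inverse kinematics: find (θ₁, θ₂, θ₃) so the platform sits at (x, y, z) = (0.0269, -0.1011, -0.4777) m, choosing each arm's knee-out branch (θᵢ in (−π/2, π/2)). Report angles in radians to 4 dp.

θ₁ = 0.6113, θ₂ = 1.0478, θ₃ = 0.4369

φ1=0.0° → target in arm frame (0.0269, -0.1011)
  A=0.0431, B=-0.4777, C=(l²−L²−A²−y'²−z²)/(2L)=-0.2389
  √(A²+B²)=0.4796;  θ1 = -1.4808+2.0921 ≈ 0.6113
arm 2 (φ=120.0°): x'=-0.1010, y'=0.0273
  e−x'=0.1710;  (l²−L²−(e−x')²−y'²−z²)/2L = -0.3284
  γ=atan2(-0.4777,0.1710)=-1.2270;  ψ=arccos(-0.6473)=2.2748;  θ2=γ+ψ≈1.0478
rotate P by −φ3: (0.0741, 0.0738, -0.4777)
  A cos θ + B sin θ = C:  -0.0041·cos θ + -0.4777·sin θ = -0.2058
  γ=atan2(-0.4777,-0.0041)=-1.5794;  ψ=arccos(-0.4309)=2.0163;  θ3=γ+ψ≈0.4369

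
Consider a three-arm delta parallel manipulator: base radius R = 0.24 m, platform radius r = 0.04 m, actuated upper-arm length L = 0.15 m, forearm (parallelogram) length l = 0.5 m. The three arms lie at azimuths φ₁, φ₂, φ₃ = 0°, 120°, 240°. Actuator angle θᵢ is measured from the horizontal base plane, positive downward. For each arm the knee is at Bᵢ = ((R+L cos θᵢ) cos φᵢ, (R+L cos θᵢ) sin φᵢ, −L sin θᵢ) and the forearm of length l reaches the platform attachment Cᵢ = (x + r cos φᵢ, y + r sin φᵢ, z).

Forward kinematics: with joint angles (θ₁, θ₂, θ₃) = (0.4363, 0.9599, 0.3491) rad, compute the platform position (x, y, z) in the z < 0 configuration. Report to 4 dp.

arm 1 at φ=0.0°: (R−r)+L cos θ1 = 0.3359;  centre 1 = (0.3359, 0.0000, -0.0634)
centre 2 = (0.2860·cos120.0°, 0.2860·sin120.0°, -0.1229) = (-0.1430, 0.2477, -0.1229)
arm 3 at φ=240.0°: (R−r)+L cos θ3 = 0.3410;  centre 3 = (-0.1705, -0.2953, -0.0513)
eliminate P² terms by subtracting sphere 1 from 2 and 3
plane₁₂: -0.9579x+0.4954y+-0.1190z = -0.0200
det = 1.0675;  x = 0.0101+-0.0546z,  y = -0.0207+0.1346z
sphere 1 gives Az²+Bz+C=0 with A=1.0211, B=0.1568, C=-0.1394;  B²−4AC=0.5939;  roots -0.4541, 0.3006;  negative root z = -0.4541
x = 0.0349, y = -0.0818

(0.0349, -0.0818, -0.4541)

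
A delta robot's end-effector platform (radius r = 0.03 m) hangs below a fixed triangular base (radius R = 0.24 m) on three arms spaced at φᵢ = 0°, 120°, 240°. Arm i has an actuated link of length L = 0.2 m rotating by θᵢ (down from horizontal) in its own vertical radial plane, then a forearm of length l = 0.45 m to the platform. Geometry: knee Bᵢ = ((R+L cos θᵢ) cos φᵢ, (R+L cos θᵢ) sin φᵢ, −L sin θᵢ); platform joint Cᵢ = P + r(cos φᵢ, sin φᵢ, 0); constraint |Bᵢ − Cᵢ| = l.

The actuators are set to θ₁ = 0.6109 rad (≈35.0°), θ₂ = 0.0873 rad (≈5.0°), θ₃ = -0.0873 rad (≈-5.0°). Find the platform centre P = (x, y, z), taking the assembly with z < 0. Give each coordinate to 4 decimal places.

(-0.0595, -0.0116, -0.2354)

O1 = (0.3738·cos0.0°, 0.3738·sin0.0°, -0.1147) = (0.3738, 0.0000, -0.1147)
arm 2 at φ=120.0°: (R−r)+L cos θ2 = 0.4092;  O2 = (-0.2046, 0.3544, -0.0174)
O3 = (0.4092·cos240.0°, 0.4092·sin240.0°, 0.0174) = (-0.2046, -0.3544, 0.0174)
|O₂|²−|O₁|² = 0.0149;  |O₃|²−|O₁|² = 0.0149
[-1.1569 0.7088 0.1946]·P = 0.0149;  [-1.1569 -0.7088 0.2643]·P = 0.0149
Cramer: x(z) = -0.0129+0.1983z;  y(z) = 0.0000+0.0492z
sphere 1 gives Az²+Bz+C=0 with A=1.0418, B=0.0761, C=-0.0398;  B²−4AC=0.1717;  roots -0.2354, 0.1624;  negative root z = -0.2354
x = -0.0595, y = -0.0116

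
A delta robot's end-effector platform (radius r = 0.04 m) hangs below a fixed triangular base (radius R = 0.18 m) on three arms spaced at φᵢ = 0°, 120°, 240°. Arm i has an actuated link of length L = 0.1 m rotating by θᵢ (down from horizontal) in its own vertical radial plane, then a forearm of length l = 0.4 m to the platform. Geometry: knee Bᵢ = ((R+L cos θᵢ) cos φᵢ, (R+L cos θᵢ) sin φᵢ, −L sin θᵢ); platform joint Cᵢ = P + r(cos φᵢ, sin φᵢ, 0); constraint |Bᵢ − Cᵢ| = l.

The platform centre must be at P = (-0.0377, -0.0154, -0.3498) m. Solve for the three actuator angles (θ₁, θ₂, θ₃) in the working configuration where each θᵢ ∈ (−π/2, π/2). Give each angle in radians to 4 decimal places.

φ1=0.0° → target in arm frame (-0.0377, -0.0154)
  A cos θ + B sin θ = C:  0.1777·cos θ + -0.3498·sin θ = -0.0209
  γ=atan2(-0.3498,0.1777)=-1.1008;  ψ=arccos(-0.0532)=1.6240;  θ1=γ+ψ≈0.5233
rotate P by −φ2: (0.0055, 0.0403, -0.3498)
  e−x'=0.1345;  (l²−L²−(e−x')²−y'²−z²)/2L = 0.0396
  γ=atan2(-0.3498,0.1345)=-1.2038;  ψ=arccos(0.1057)=1.4649;  θ2=γ+ψ≈0.2611
arm 3 (φ=240.0°): x'=0.0322, y'=-0.0249
  A=0.1078, B=-0.3498, C=(l²−L²−A²−y'²−z²)/(2L)=0.0770
  γ=atan2(-0.3498,0.1078)=-1.2718;  ψ=arccos(0.2103)=1.3589;  θ3=γ+ψ≈0.0871

θ₁ = 0.5233, θ₂ = 0.2611, θ₃ = 0.0871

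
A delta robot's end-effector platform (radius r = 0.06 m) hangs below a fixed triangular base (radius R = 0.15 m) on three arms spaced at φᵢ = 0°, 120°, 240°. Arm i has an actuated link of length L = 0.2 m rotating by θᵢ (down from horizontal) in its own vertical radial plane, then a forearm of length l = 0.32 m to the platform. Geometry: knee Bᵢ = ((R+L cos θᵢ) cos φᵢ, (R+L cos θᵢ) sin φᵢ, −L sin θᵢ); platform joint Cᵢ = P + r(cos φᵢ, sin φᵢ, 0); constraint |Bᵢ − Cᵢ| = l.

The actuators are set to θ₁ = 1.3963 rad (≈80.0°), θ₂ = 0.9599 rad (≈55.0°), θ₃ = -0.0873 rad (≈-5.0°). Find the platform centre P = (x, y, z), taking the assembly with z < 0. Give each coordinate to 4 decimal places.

φ1=0.0°: virtual centre (0.1247, 0.0000, -0.1970), radius l
φ2=120.0°: virtual centre (-0.1024, 0.1773, -0.1638), radius l
φ3=240.0°: virtual centre (-0.1446, -0.2505, 0.0174), radius l
eliminate P² terms by subtracting sphere 1 from 2 and 3
linear system: -0.4542x+0.3546y = 0.0144−0.0663z; -0.5387x+-0.5010y = 0.0296−0.4288z
det = 0.4185;  x = -0.0423+0.4426z,  y = -0.0136+0.3800z
quadratic in z: (1.3403)z²+(0.2357)z+(-0.0355)=0, √Δ=0.4960 → z ∈ {-0.2729, 0.0971}; z = -0.2729 (taking z<0)
x = -0.1631, y = -0.1173

(-0.1631, -0.1173, -0.2729)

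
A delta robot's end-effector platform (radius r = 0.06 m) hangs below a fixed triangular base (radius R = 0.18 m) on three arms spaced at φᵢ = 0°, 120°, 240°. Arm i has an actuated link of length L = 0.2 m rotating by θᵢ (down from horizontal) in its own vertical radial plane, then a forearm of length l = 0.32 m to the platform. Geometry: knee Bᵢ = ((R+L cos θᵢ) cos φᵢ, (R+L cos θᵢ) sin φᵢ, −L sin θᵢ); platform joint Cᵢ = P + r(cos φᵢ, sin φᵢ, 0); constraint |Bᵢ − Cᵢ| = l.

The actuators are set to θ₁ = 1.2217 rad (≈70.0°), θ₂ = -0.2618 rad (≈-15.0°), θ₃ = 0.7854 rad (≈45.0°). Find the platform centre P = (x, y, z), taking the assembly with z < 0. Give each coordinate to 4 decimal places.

(-0.1191, 0.0866, -0.2069)

S1 = (0.1884·cos0.0°, 0.1884·sin0.0°, -0.1879) = (0.1884, 0.0000, -0.1879)
S2 = (0.3132·cos120.0°, 0.3132·sin120.0°, 0.0518) = (-0.1566, 0.2712, 0.0518)
φ3=240.0°: virtual centre (-0.1307, -0.2264, -0.1414), radius l
subtract pairs → two planes through P
[-0.6900 0.5425 0.4794]·P = 0.0299;  [-0.6382 -0.4528 0.0930]·P = 0.0175
det = 0.6586;  x = -0.0350+0.4062z,  y = 0.0107+-0.3671z
sphere 1 gives Az²+Bz+C=0 with A=1.2997, B=0.1865, C=-0.0170;  B²−4AC=0.1234;  roots -0.2069, 0.0634;  negative root z = -0.2069
x = -0.1191, y = 0.0866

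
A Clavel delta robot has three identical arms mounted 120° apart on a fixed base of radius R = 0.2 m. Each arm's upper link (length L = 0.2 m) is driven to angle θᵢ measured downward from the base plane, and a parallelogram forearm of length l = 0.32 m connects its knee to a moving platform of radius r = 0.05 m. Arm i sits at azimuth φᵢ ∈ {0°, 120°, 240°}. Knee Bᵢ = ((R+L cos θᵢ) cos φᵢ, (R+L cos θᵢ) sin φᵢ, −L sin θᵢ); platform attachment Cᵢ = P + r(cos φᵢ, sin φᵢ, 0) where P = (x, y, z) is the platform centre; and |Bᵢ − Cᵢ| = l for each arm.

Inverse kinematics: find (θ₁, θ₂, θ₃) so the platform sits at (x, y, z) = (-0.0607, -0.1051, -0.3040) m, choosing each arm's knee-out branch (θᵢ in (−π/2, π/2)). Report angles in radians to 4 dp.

φ1=0.0° → target in arm frame (-0.0607, -0.1051)
  A=0.2107, B=-0.3040, C=(l²−L²−A²−y'²−z²)/(2L)=-0.2136
  γ=atan2(-0.3040,0.2107)=-0.9647;  ψ=arccos(-0.5776)=2.1866;  θ1=γ+ψ≈1.2219
arm 2 (φ=120.0°): x'=-0.0607, y'=0.1051
  A=0.2107, B=-0.3040, C=(l²−L²−A²−y'²−z²)/(2L)=-0.2136
  θ2 = atan2(B,A) + arccos(C/0.3699) = 1.2217
rotate P by −φ3: (0.1214, 0.0000, -0.3040)
  A cos θ + B sin θ = C:  0.0286·cos θ + -0.3040·sin θ = -0.0771
  θ3 = atan2(B,A) + arccos(C/0.3053) = 0.3491

θ₁ = 1.2219, θ₂ = 1.2217, θ₃ = 0.3491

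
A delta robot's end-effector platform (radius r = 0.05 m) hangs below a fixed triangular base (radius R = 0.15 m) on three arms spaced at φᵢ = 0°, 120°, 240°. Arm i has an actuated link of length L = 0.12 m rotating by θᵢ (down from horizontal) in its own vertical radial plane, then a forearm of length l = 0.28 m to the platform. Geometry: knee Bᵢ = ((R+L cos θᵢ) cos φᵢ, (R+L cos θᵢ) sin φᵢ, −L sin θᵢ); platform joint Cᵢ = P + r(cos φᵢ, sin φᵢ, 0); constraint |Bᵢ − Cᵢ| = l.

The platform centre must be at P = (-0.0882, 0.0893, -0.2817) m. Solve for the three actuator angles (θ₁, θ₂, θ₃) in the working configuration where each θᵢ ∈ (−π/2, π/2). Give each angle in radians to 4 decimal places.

rotate P by −φ1: (-0.0882, 0.0893, -0.2817)
  A cos θ + B sin θ = C:  0.1882·cos θ + -0.2817·sin θ = -0.2448
  γ=atan2(-0.2817,0.1882)=-0.9818;  ψ=arccos(-0.7225)=2.3783;  θ1=γ+ψ≈1.3965
φ2=120.0° → target in arm frame (0.1214, 0.0317)
  A cos θ + B sin θ = C:  -0.0214·cos θ + -0.2817·sin θ = -0.0701
  θ2 = atan2(B,A) + arccos(C/0.2825) = 0.1748
rotate P by −φ3: (-0.0332, -0.1210, -0.2817)
  e−x'=0.1332;  (l²−L²−(e−x')²−y'²−z²)/2L = -0.1990
  γ=atan2(-0.2817,0.1332)=-1.1290;  ψ=arccos(-0.6385)=2.2634;  θ3=γ+ψ≈1.1344

θ₁ = 1.3965, θ₂ = 0.1748, θ₃ = 1.1344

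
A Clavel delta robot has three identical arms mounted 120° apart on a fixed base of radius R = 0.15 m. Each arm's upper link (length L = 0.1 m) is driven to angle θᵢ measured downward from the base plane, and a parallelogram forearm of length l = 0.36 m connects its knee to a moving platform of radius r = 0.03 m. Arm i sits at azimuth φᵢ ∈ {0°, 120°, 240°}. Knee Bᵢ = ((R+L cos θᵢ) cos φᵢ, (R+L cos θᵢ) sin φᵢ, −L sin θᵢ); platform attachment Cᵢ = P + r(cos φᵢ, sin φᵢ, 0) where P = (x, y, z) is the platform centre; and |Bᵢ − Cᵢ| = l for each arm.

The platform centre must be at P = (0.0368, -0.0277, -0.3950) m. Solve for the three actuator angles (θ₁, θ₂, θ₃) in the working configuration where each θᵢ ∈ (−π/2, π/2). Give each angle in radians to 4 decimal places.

θ₁ = 0.7857, θ₂ = 1.2216, θ₃ = 0.9602

arm 1 (φ=0.0°): x'=0.0368, y'=-0.0277
  e−x'=0.0832;  (l²−L²−(e−x')²−y'²−z²)/2L = -0.2206
  θ1 = atan2(B,A) + arccos(C/0.4037) = 0.7857
arm 2 (φ=120.0°): x'=-0.0424, y'=-0.0180
  A=0.1624, B=-0.3950, C=(l²−L²−A²−y'²−z²)/(2L)=-0.3156
  √(A²+B²)=0.4271;  θ2 = -1.1807+2.4023 ≈ 1.2216
rotate P by −φ3: (0.0056, 0.0457, -0.3950)
  e−x'=0.1144;  (l²−L²−(e−x')²−y'²−z²)/2L = -0.2580
  θ3 = atan2(B,A) + arccos(C/0.4112) = 0.9602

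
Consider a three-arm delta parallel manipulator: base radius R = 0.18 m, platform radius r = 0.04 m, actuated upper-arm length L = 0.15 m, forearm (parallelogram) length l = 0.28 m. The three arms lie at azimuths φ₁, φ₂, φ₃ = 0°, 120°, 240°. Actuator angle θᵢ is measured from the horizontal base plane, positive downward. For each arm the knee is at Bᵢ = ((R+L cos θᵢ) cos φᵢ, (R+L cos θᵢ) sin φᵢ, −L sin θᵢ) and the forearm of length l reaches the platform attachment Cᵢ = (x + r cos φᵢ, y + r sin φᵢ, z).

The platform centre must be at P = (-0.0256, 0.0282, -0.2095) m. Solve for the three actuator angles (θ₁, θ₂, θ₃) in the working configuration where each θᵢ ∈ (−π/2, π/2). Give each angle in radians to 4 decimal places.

arm 1 (φ=0.0°): x'=-0.0256, y'=0.0282
  A=0.1656, B=-0.2095, C=(l²−L²−A²−y'²−z²)/(2L)=-0.0540
  γ=atan2(-0.2095,0.1656)=-0.9019;  ψ=arccos(-0.2023)=1.7745;  θ1=γ+ψ≈0.8726
φ2=120.0° → target in arm frame (0.0372, 0.0081)
  A cos θ + B sin θ = C:  0.1028·cos θ + -0.2095·sin θ = 0.0046
  θ2 = atan2(B,A) + arccos(C/0.2334) = 0.4364
arm 3 (φ=240.0°): x'=-0.0116, y'=-0.0363
  e−x'=0.1516;  (l²−L²−(e−x')²−y'²−z²)/2L = -0.0410
  γ=atan2(-0.2095,0.1516)=-0.9443;  ψ=arccos(-0.1585)=1.7299;  θ3=γ+ψ≈0.7856

θ₁ = 0.8726, θ₂ = 0.4364, θ₃ = 0.7856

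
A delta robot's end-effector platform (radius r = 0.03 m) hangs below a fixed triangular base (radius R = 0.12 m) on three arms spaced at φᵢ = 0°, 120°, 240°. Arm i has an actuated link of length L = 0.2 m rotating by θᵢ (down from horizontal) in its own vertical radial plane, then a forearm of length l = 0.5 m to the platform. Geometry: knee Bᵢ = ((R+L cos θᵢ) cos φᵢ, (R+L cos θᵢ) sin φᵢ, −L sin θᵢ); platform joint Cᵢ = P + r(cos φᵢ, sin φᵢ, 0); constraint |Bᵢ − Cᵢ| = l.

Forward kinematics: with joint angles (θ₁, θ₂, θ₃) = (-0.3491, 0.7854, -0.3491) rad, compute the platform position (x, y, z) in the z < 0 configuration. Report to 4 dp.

(0.1084, -0.1878, -0.3629)

O1 = (0.2779·cos0.0°, 0.2779·sin0.0°, 0.0684) = (0.2779, 0.0000, 0.0684)
φ2=120.0°: virtual centre (-0.1157, 0.2004, -0.1414), radius l
arm 3 at φ=240.0°: (R−r)+L cos θ3 = 0.2779;  O3 = (-0.1390, -0.2407, 0.0684)
subtract pairs → two planes through P
[-0.7873 0.4008 -0.4197]·P = -0.0084;  [-0.8338 -0.4814 0.0000]·P = 0.0000
det = 0.7132;  x = 0.0057+-0.2833z,  y = -0.0098+0.4906z
sphere 1 gives Az²+Bz+C=0 with A=1.3209, B=0.0078, C=-0.1711;  B²−4AC=0.9040;  roots -0.3629, 0.3569;  negative root z = -0.3629
x = 0.1084, y = -0.1878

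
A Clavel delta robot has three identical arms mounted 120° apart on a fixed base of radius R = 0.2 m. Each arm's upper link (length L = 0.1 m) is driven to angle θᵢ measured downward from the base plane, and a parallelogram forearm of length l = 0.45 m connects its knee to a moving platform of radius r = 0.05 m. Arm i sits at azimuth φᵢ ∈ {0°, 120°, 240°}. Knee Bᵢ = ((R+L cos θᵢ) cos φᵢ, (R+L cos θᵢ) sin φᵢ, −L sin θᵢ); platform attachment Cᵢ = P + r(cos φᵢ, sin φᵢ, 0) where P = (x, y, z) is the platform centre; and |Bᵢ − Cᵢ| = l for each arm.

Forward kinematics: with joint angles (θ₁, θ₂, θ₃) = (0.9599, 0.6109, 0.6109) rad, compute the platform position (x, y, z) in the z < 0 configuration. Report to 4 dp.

φ1=0.0°: virtual centre (0.2074, 0.0000, -0.0819), radius l
O2 = (0.2319·cos120.0°, 0.2319·sin120.0°, -0.0574) = (-0.1160, 0.2008, -0.0574)
O3 = (0.2319·cos240.0°, 0.2319·sin240.0°, -0.0574) = (-0.1160, -0.2008, -0.0574)
|O₂|²−|O₁|² = 0.0074;  |O₃|²−|O₁|² = 0.0074
plane₁₂: -0.6466x+0.4017y+0.0491z = 0.0074
Cramer: x(z) = -0.0114+0.0759z;  y(z) = 0.0000-0.0000z
sphere 1 gives Az²+Bz+C=0 with A=1.0058, B=0.1306, C=-0.1479;  B²−4AC=0.6122;  roots -0.4539, 0.3241;  negative root z = -0.4539
x = -0.0459, y = 0.0000

(-0.0459, 0.0000, -0.4539)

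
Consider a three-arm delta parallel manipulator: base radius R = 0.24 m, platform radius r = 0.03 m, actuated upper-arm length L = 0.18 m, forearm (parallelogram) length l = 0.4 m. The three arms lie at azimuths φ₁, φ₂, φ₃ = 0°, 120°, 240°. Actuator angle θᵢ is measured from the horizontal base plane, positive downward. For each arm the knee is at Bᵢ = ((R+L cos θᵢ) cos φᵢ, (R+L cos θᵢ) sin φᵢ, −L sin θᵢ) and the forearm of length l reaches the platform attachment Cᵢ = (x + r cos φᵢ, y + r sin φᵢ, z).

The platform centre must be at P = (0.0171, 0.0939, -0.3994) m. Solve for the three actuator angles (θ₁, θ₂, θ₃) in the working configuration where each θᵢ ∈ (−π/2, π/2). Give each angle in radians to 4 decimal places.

rotate P by −φ1: (0.0171, 0.0939, -0.3994)
  e−x'=0.1929;  (l²−L²−(e−x')²−y'²−z²)/2L = -0.2165
  γ=atan2(-0.3994,0.1929)=-1.1209;  ψ=arccos(-0.4882)=2.0808;  θ1=γ+ψ≈0.9599
φ2=120.0° → target in arm frame (0.0728, -0.0618)
  A=0.1372, B=-0.3994, C=(l²−L²−A²−y'²−z²)/(2L)=-0.1516
  √(A²+B²)=0.4223;  θ2 = -1.2398+1.9379 ≈ 0.6981
φ3=240.0° → target in arm frame (-0.0899, -0.0321)
  A cos θ + B sin θ = C:  0.2999·cos θ + -0.3994·sin θ = -0.3413
  θ3 = atan2(B,A) + arccos(C/0.4994) = 1.3964

θ₁ = 0.9599, θ₂ = 0.6981, θ₃ = 1.3964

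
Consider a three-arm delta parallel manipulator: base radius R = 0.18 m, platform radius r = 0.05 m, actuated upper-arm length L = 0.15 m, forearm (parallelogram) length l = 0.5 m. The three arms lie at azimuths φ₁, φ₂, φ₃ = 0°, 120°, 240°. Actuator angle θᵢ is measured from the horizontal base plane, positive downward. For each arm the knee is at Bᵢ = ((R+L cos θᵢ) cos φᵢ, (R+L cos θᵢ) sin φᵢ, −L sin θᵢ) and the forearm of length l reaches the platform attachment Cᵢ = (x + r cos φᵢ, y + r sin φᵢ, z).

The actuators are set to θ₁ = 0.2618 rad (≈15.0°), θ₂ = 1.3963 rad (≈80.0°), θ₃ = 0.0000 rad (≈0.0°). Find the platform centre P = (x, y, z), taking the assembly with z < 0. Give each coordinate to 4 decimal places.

(0.0920, -0.2310, -0.4428)

arm 1 at φ=0.0°: e+L cos θ1 = 0.2749;  O1 = (0.2749, 0.0000, -0.0388)
arm 2 at φ=120.0°: e+L cos θ2 = 0.1560;  O2 = (-0.0780, 0.1351, -0.1477)
arm 3 at φ=240.0°: e+L cos θ3 = 0.2800;  O3 = (-0.1400, -0.2425, 0.0000)
subtract pairs → two planes through P
plane₁₂: -0.7058x+0.2703y+-0.2178z = -0.0309
det = 0.5666;  x = 0.0258+-0.1494z,  y = -0.0469+0.4157z
sphere 1 gives Az²+Bz+C=0 with A=1.1951, B=0.1131, C=-0.1843;  B²−4AC=0.8936;  roots -0.4428, 0.3482;  negative root z = -0.4428
x = 0.0920, y = -0.2310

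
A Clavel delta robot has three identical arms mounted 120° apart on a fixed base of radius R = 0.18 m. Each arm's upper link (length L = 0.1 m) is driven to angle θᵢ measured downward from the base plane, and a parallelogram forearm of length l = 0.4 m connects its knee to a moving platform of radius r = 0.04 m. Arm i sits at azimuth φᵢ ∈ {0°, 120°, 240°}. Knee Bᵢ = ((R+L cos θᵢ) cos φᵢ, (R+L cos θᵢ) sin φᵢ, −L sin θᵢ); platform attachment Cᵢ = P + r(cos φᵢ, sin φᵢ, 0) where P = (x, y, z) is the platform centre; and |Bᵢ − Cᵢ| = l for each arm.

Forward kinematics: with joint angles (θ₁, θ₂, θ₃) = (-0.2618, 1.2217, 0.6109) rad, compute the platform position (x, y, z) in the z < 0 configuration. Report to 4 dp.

(0.1270, -0.0660, -0.3531)

φ1=0.0°: virtual centre (0.2366, 0.0000, 0.0259), radius l
arm 2 at φ=120.0°: ρ2 = 0.1742;  S2 = (-0.0871, 0.1509, -0.0940)
φ3=240.0°: virtual centre (-0.1110, -0.1922, -0.0574), radius l
subtract pairs → two planes through P
[-0.6474 0.3017 -0.2397]·P = -0.0175;  [-0.6951 -0.3844 -0.1665]·P = -0.0041
det = 0.4586;  x = 0.0173+-0.3105z,  y = -0.0207+0.1283z
into |P−S₁|² = l²: 1.1128z² + 0.0791z + -0.1108 = 0;  Δ = 0.4996;  z = -0.3531 or 0.2821 → z<0 root = -0.3531
x = 0.1270, y = -0.0660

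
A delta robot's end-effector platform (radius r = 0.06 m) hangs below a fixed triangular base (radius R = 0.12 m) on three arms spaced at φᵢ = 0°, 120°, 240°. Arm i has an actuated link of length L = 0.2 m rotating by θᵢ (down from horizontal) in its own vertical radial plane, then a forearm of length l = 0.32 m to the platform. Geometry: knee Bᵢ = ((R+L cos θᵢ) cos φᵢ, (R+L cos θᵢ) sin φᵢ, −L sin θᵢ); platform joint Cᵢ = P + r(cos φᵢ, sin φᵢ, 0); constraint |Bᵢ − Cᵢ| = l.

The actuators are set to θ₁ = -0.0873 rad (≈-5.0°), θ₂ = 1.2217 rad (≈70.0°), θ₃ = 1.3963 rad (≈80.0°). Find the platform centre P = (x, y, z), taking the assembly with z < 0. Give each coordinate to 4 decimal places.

arm 1 at φ=0.0°: e+L cos θ1 = 0.2592;  S1 = (0.2592, 0.0000, 0.0174)
arm 2 at φ=120.0°: e+L cos θ2 = 0.1284;  S2 = (-0.0642, 0.1112, -0.1879)
S3 = (0.0947·cos240.0°, 0.0947·sin240.0°, -0.1970) = (-0.0474, -0.0820, -0.1970)
|S₂|²−|S₁|² = -0.0157;  |S₃|²−|S₁|² = -0.0197
linear system: -0.6469x+0.2224y = -0.0157−-0.4107z; -0.6132x+-0.1641y = -0.0197−-0.4288z
Cramer: x(z) = 0.0287-0.6711z;  y(z) = 0.0130-0.1052z
into |P−S₁|² = l²: 1.4615z² + 0.2718z + -0.0488 = 0;  Δ = 0.3591;  z = -0.2980 or 0.1120 → z<0 root = -0.2980
x = 0.2287, y = 0.0443

(0.2287, 0.0443, -0.2980)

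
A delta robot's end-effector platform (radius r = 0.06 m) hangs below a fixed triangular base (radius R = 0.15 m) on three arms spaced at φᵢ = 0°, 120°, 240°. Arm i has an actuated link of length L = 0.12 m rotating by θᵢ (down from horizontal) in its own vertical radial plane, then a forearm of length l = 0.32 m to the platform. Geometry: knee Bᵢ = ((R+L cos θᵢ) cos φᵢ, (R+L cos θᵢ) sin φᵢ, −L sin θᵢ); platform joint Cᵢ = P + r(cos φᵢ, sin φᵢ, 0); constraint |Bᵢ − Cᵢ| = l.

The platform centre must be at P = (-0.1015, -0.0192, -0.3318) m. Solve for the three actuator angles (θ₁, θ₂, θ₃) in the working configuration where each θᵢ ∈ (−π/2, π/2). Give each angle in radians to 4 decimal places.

θ₁ = 1.2220, θ₂ = 0.6113, θ₃ = 0.4363

arm 1 (φ=0.0°): x'=-0.1015, y'=-0.0192
  A=0.1915, B=-0.3318, C=(l²−L²−A²−y'²−z²)/(2L)=-0.2464
  γ=atan2(-0.3318,0.1915)=-1.0473;  ψ=arccos(-0.6431)=2.2694;  θ1=γ+ψ≈1.2220
φ2=120.0° → target in arm frame (0.0341, 0.0975)
  A=0.0559, B=-0.3318, C=(l²−L²−A²−y'²−z²)/(2L)=-0.1447
  γ=atan2(-0.3318,0.0559)=-1.4040;  ψ=arccos(-0.4300)=2.0152;  θ2=γ+ψ≈0.6113
arm 3 (φ=240.0°): x'=0.0674, y'=-0.0783
  A=0.0226, B=-0.3318, C=(l²−L²−A²−y'²−z²)/(2L)=-0.1197
  θ3 = atan2(B,A) + arccos(C/0.3326) = 0.4363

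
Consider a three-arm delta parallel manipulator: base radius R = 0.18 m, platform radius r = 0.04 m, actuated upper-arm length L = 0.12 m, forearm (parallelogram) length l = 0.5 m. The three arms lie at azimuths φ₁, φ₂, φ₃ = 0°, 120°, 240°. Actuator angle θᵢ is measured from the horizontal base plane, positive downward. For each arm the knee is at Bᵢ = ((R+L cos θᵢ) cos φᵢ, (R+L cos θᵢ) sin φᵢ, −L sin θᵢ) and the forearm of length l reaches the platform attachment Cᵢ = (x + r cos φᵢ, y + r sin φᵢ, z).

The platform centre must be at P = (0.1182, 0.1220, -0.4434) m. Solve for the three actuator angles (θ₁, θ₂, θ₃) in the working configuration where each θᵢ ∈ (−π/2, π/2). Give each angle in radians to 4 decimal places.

θ₁ = -0.1746, θ₂ = 0.1748, θ₃ = 1.0472

φ1=0.0° → target in arm frame (0.1182, 0.1220)
  A=0.0218, B=-0.4434, C=(l²−L²−A²−y'²−z²)/(2L)=0.0985
  γ=atan2(-0.4434,0.0218)=-1.5217;  ψ=arccos(0.2219)=1.3471;  θ1=γ+ψ≈-0.1746
arm 2 (φ=120.0°): x'=0.0466, y'=-0.1634
  A cos θ + B sin θ = C:  0.0934·cos θ + -0.4434·sin θ = 0.0149
  √(A²+B²)=0.4531;  θ2 = -1.3631+1.5379 ≈ 0.1748
arm 3 (φ=240.0°): x'=-0.1648, y'=0.0414
  A=0.3048, B=-0.4434, C=(l²−L²−A²−y'²−z²)/(2L)=-0.2316
  θ3 = atan2(B,A) + arccos(C/0.5380) = 1.0472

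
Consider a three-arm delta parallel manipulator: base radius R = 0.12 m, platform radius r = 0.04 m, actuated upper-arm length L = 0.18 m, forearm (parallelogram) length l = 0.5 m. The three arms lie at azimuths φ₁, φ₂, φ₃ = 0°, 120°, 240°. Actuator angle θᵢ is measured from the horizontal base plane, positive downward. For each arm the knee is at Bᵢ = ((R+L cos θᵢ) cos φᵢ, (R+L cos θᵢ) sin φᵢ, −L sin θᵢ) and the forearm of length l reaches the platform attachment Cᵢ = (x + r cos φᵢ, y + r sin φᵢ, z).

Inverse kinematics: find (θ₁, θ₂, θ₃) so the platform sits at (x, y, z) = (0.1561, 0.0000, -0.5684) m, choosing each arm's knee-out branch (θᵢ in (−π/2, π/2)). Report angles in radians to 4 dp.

θ₁ = 0.4361, θ₂ = 1.0470, θ₃ = 1.0470

arm 1 (φ=0.0°): x'=0.1561, y'=0.0000
  A=-0.0761, B=-0.5684, C=(l²−L²−A²−y'²−z²)/(2L)=-0.3091
  θ1 = atan2(B,A) + arccos(C/0.5735) = 0.4361
arm 2 (φ=120.0°): x'=-0.0780, y'=-0.1352
  e−x'=0.1580;  (l²−L²−(e−x')²−y'²−z²)/2L = -0.4131
  θ2 = atan2(B,A) + arccos(C/0.5900) = 1.0470
φ3=240.0° → target in arm frame (-0.0781, 0.1352)
  A=0.1581, B=-0.5684, C=(l²−L²−A²−y'²−z²)/(2L)=-0.4131
  γ=atan2(-0.5684,0.1581)=-1.2996;  ψ=arccos(-0.7003)=2.3466;  θ3=γ+ψ≈1.0470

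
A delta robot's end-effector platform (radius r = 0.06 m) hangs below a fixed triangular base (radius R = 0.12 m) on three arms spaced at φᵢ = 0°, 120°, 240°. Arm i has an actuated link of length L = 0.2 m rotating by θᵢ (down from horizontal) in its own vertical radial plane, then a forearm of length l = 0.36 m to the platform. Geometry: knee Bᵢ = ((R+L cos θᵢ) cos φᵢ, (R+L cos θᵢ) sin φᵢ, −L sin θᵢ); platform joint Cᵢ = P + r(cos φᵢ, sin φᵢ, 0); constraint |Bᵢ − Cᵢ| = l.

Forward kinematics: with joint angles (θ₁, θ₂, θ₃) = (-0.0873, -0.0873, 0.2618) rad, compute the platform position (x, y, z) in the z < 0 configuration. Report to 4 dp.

(0.0232, 0.0402, -0.2514)

arm 1 at φ=0.0°: e+L cos θ1 = 0.2592;  centre 1 = (0.2592, 0.0000, 0.0174)
arm 2 at φ=120.0°: e+L cos θ2 = 0.2592;  centre 2 = (-0.1296, 0.2245, 0.0174)
φ3=240.0°: virtual centre (-0.1266, -0.2193, -0.0518), radius l
subtract pairs → two planes through P
[-0.7777 0.4490 0.0000]·P = 0.0000;  [-0.7717 -0.4385 -0.1384]·P = -0.0007
Cramer: x(z) = 0.0005-0.0904z;  y(z) = 0.0008-0.1566z
into |P−centre ₁|² = l²: 1.0327z² + 0.0116z + -0.0623 = 0;  Δ = 0.2576;  z = -0.2514 or 0.2401 → z<0 root = -0.2514
x = 0.0232, y = 0.0402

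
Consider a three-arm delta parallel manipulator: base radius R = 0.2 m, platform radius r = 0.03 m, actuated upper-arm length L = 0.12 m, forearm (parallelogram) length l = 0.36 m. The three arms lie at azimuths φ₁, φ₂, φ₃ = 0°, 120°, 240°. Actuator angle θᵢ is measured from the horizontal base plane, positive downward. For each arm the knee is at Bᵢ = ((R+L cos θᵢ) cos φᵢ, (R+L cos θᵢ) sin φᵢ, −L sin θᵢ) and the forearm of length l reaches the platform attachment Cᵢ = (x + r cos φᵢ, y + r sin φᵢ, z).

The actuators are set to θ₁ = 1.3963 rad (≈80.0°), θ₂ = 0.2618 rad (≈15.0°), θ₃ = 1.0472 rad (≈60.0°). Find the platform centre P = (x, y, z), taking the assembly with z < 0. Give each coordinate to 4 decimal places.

(-0.0841, 0.0714, -0.3394)

centre 1 = (0.1908·cos0.0°, 0.1908·sin0.0°, -0.1182) = (0.1908, 0.0000, -0.1182)
arm 2 at φ=120.0°: (R−r)+L cos θ2 = 0.2859;  centre 2 = (-0.1430, 0.2476, -0.0311)
φ3=240.0°: virtual centre (-0.1150, -0.1992, -0.1039), radius l
eliminate P² terms by subtracting sphere 1 from 2 and 3
plane₁₂: -0.6676x+0.4952y+0.1742z = 0.0323
det = 0.5688;  x = -0.0342+0.1468z,  y = 0.0191+-0.1539z
sphere 1 gives Az²+Bz+C=0 with A=1.0452, B=0.1644, C=-0.0646;  B²−4AC=0.2972;  roots -0.3394, 0.1821;  negative root z = -0.3394
x = -0.0841, y = 0.0714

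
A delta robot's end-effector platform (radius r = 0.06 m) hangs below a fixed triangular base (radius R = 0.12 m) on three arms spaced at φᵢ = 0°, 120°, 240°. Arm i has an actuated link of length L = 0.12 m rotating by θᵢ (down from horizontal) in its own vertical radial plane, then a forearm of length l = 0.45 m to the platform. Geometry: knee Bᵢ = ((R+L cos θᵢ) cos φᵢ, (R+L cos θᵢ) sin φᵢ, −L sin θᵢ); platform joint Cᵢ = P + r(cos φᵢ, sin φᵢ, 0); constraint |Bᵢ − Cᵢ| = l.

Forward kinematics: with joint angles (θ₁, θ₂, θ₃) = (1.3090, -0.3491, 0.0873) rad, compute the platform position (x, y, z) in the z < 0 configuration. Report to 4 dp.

centre 1 = (0.0911·cos0.0°, 0.0911·sin0.0°, -0.1159) = (0.0911, 0.0000, -0.1159)
φ2=120.0°: virtual centre (-0.0864, 0.1496, 0.0410), radius l
φ3=240.0°: virtual centre (-0.0898, -0.1555, -0.0105), radius l
subtract pairs → two planes through P
plane₁₂: -0.3549x+0.2992y+0.3139z = 0.0098
det = 0.2186;  x = -0.0285+0.7353z,  y = -0.0010+-0.1770z
into |P−centre ₁|² = l²: 1.5720z² + 0.0564z + -0.1748 = 0;  Δ = 1.1022;  z = -0.3518 or 0.3160 → z<0 root = -0.3518
x = -0.2872, y = 0.0613

(-0.2872, 0.0613, -0.3518)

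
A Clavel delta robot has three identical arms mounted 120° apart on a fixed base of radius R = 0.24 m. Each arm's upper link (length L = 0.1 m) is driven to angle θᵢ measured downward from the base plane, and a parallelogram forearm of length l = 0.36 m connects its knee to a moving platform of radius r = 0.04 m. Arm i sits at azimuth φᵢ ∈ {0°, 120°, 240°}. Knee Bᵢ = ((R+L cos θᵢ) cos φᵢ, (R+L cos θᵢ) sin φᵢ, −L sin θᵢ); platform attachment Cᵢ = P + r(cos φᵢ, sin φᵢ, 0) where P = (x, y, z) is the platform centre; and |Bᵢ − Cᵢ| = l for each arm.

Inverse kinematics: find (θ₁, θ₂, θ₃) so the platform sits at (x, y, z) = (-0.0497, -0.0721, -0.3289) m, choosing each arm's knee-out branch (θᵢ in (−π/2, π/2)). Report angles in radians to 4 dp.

arm 1 (φ=0.0°): x'=-0.0497, y'=-0.0721
  e−x'=0.2497;  (l²−L²−(e−x')²−y'²−z²)/2L = -0.2806
  √(A²+B²)=0.4129;  θ1 = -0.9214+2.3179 ≈ 1.3965
φ2=120.0° → target in arm frame (-0.0376, 0.0791)
  A cos θ + B sin θ = C:  0.2376·cos θ + -0.3289·sin θ = -0.2564
  γ=atan2(-0.3289,0.2376)=-0.9452;  ψ=arccos(-0.6319)=2.2548;  θ2=γ+ψ≈1.3096
rotate P by −φ3: (0.0873, -0.0070, -0.3289)
  e−x'=0.1127;  (l²−L²−(e−x')²−y'²−z²)/2L = -0.0066
  θ3 = atan2(B,A) + arccos(C/0.3477) = 0.3492

θ₁ = 1.3965, θ₂ = 1.3096, θ₃ = 0.3492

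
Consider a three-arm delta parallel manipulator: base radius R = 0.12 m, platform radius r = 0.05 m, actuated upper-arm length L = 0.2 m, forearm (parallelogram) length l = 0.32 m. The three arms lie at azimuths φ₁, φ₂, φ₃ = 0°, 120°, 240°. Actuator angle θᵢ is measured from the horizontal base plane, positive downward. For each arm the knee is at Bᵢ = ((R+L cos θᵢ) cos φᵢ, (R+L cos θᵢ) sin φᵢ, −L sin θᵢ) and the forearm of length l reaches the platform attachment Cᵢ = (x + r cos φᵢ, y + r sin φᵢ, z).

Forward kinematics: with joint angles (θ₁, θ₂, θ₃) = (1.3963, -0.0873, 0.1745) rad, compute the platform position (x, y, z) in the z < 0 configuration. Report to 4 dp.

arm 1 at φ=0.0°: e+L cos θ1 = 0.1047;  S1 = (0.1047, 0.0000, -0.1970)
arm 2 at φ=120.0°: e+L cos θ2 = 0.2692;  S2 = (-0.1346, 0.2332, 0.0174)
S3 = (0.2670·cos240.0°, 0.2670·sin240.0°, -0.0347) = (-0.1335, -0.2312, -0.0347)
|S₂|²−|S₁|² = 0.0230;  |S₃|²−|S₁|² = 0.0227
plane₁₂: -0.4787x+0.4663y+0.4288z = 0.0230
det = 0.4435;  x = -0.0479+0.7882z,  y = 0.0002+-0.1104z
quadratic in z: (1.6335)z²+(0.1533)z+(-0.0403)=0, √Δ=0.5356 → z ∈ {-0.2109, 0.1170}; z = -0.2109 (taking z<0)
x = -0.2141, y = 0.0235

(-0.2141, 0.0235, -0.2109)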